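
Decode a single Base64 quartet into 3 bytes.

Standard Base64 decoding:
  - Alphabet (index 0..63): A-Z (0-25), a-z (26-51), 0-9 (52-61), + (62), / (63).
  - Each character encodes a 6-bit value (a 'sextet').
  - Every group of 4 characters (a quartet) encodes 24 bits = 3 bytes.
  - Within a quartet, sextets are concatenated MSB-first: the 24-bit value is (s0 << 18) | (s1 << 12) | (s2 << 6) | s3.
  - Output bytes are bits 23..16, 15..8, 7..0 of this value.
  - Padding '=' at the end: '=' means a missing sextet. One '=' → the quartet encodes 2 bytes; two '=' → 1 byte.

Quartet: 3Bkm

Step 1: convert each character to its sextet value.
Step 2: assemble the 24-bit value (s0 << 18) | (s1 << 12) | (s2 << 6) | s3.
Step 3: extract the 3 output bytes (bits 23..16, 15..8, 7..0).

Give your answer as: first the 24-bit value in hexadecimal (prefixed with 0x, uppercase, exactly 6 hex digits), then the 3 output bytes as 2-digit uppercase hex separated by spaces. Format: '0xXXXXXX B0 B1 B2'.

Answer: 0xDC1926 DC 19 26

Derivation:
Sextets: 3=55, B=1, k=36, m=38
24-bit: (55<<18) | (1<<12) | (36<<6) | 38
      = 0xDC0000 | 0x001000 | 0x000900 | 0x000026
      = 0xDC1926
Bytes: (v>>16)&0xFF=DC, (v>>8)&0xFF=19, v&0xFF=26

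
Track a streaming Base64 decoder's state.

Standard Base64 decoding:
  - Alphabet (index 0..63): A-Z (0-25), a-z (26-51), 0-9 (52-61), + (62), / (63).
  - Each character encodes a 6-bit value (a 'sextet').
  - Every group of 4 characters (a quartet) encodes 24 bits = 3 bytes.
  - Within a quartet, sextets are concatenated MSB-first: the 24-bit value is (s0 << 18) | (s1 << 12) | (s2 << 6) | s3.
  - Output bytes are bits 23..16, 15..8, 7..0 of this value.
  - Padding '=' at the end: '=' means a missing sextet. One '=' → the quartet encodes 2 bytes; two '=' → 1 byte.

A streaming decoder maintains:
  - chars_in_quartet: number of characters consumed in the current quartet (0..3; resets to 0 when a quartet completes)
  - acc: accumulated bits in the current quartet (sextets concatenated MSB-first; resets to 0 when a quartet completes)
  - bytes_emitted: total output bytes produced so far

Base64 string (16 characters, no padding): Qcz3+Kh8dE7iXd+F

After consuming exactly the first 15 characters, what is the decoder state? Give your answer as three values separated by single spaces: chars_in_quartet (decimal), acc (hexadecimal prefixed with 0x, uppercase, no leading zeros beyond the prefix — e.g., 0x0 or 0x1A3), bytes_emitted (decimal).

After char 0 ('Q'=16): chars_in_quartet=1 acc=0x10 bytes_emitted=0
After char 1 ('c'=28): chars_in_quartet=2 acc=0x41C bytes_emitted=0
After char 2 ('z'=51): chars_in_quartet=3 acc=0x10733 bytes_emitted=0
After char 3 ('3'=55): chars_in_quartet=4 acc=0x41CCF7 -> emit 41 CC F7, reset; bytes_emitted=3
After char 4 ('+'=62): chars_in_quartet=1 acc=0x3E bytes_emitted=3
After char 5 ('K'=10): chars_in_quartet=2 acc=0xF8A bytes_emitted=3
After char 6 ('h'=33): chars_in_quartet=3 acc=0x3E2A1 bytes_emitted=3
After char 7 ('8'=60): chars_in_quartet=4 acc=0xF8A87C -> emit F8 A8 7C, reset; bytes_emitted=6
After char 8 ('d'=29): chars_in_quartet=1 acc=0x1D bytes_emitted=6
After char 9 ('E'=4): chars_in_quartet=2 acc=0x744 bytes_emitted=6
After char 10 ('7'=59): chars_in_quartet=3 acc=0x1D13B bytes_emitted=6
After char 11 ('i'=34): chars_in_quartet=4 acc=0x744EE2 -> emit 74 4E E2, reset; bytes_emitted=9
After char 12 ('X'=23): chars_in_quartet=1 acc=0x17 bytes_emitted=9
After char 13 ('d'=29): chars_in_quartet=2 acc=0x5DD bytes_emitted=9
After char 14 ('+'=62): chars_in_quartet=3 acc=0x1777E bytes_emitted=9

Answer: 3 0x1777E 9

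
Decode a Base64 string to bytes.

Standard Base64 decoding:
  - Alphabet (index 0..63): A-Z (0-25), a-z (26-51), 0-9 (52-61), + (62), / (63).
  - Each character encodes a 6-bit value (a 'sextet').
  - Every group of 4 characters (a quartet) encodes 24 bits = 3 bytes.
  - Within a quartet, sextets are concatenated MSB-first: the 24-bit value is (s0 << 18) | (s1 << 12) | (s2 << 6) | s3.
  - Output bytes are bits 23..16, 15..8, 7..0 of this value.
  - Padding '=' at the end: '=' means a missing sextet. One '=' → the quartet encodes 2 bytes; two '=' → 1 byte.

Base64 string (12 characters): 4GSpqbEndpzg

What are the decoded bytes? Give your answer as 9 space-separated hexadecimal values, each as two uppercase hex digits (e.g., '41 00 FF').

After char 0 ('4'=56): chars_in_quartet=1 acc=0x38 bytes_emitted=0
After char 1 ('G'=6): chars_in_quartet=2 acc=0xE06 bytes_emitted=0
After char 2 ('S'=18): chars_in_quartet=3 acc=0x38192 bytes_emitted=0
After char 3 ('p'=41): chars_in_quartet=4 acc=0xE064A9 -> emit E0 64 A9, reset; bytes_emitted=3
After char 4 ('q'=42): chars_in_quartet=1 acc=0x2A bytes_emitted=3
After char 5 ('b'=27): chars_in_quartet=2 acc=0xA9B bytes_emitted=3
After char 6 ('E'=4): chars_in_quartet=3 acc=0x2A6C4 bytes_emitted=3
After char 7 ('n'=39): chars_in_quartet=4 acc=0xA9B127 -> emit A9 B1 27, reset; bytes_emitted=6
After char 8 ('d'=29): chars_in_quartet=1 acc=0x1D bytes_emitted=6
After char 9 ('p'=41): chars_in_quartet=2 acc=0x769 bytes_emitted=6
After char 10 ('z'=51): chars_in_quartet=3 acc=0x1DA73 bytes_emitted=6
After char 11 ('g'=32): chars_in_quartet=4 acc=0x769CE0 -> emit 76 9C E0, reset; bytes_emitted=9

Answer: E0 64 A9 A9 B1 27 76 9C E0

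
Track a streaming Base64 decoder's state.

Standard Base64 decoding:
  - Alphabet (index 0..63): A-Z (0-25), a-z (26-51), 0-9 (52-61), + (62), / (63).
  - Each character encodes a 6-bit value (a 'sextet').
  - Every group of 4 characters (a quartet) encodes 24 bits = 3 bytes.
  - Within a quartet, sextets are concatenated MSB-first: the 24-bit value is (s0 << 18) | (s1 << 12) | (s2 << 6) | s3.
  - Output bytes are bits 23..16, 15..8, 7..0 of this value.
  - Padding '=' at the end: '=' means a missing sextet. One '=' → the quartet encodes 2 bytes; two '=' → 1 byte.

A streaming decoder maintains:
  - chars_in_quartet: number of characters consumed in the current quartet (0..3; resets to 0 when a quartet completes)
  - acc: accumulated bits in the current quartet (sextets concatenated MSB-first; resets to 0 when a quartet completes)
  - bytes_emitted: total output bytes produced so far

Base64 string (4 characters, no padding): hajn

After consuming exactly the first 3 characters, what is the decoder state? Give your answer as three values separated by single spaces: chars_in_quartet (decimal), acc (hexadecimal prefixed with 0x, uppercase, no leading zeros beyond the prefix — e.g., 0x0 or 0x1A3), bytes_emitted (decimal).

Answer: 3 0x216A3 0

Derivation:
After char 0 ('h'=33): chars_in_quartet=1 acc=0x21 bytes_emitted=0
After char 1 ('a'=26): chars_in_quartet=2 acc=0x85A bytes_emitted=0
After char 2 ('j'=35): chars_in_quartet=3 acc=0x216A3 bytes_emitted=0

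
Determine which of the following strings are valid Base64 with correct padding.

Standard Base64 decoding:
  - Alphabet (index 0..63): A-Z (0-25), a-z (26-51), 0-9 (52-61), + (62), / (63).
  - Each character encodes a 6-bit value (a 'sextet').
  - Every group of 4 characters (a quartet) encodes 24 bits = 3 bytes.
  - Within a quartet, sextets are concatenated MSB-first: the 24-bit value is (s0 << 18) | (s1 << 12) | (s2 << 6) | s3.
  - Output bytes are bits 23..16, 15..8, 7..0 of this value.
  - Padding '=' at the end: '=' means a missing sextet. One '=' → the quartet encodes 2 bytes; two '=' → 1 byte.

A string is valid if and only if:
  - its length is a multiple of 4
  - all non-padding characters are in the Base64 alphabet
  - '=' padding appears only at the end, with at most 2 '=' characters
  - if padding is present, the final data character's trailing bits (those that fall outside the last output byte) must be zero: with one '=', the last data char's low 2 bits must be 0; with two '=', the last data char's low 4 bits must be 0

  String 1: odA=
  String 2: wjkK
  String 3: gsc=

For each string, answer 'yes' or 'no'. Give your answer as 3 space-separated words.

Answer: yes yes yes

Derivation:
String 1: 'odA=' → valid
String 2: 'wjkK' → valid
String 3: 'gsc=' → valid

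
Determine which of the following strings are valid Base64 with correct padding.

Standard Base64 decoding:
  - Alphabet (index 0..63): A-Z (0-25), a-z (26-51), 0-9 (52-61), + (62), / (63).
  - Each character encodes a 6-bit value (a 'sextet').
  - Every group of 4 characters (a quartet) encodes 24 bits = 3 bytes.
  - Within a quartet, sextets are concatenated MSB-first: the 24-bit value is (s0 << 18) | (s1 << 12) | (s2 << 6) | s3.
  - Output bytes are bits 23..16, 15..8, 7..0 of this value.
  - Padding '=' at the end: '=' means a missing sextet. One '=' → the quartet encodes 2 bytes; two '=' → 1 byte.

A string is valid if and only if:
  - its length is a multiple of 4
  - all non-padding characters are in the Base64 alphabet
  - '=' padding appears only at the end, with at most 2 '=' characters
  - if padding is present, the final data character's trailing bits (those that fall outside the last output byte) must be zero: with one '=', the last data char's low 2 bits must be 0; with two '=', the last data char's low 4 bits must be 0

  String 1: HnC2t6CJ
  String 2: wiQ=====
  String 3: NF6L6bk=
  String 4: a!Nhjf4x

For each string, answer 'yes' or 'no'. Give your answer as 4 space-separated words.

String 1: 'HnC2t6CJ' → valid
String 2: 'wiQ=====' → invalid (5 pad chars (max 2))
String 3: 'NF6L6bk=' → valid
String 4: 'a!Nhjf4x' → invalid (bad char(s): ['!'])

Answer: yes no yes no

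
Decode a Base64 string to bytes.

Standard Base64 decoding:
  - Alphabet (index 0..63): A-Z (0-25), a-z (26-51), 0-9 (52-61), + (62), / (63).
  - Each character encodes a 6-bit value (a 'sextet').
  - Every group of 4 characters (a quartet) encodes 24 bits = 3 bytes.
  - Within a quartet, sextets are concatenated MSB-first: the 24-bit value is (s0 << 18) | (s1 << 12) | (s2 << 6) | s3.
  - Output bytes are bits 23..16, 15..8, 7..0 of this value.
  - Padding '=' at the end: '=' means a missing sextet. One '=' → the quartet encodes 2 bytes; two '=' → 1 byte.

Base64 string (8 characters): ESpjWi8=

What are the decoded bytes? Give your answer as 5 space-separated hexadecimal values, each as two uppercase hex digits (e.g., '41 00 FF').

Answer: 11 2A 63 5A 2F

Derivation:
After char 0 ('E'=4): chars_in_quartet=1 acc=0x4 bytes_emitted=0
After char 1 ('S'=18): chars_in_quartet=2 acc=0x112 bytes_emitted=0
After char 2 ('p'=41): chars_in_quartet=3 acc=0x44A9 bytes_emitted=0
After char 3 ('j'=35): chars_in_quartet=4 acc=0x112A63 -> emit 11 2A 63, reset; bytes_emitted=3
After char 4 ('W'=22): chars_in_quartet=1 acc=0x16 bytes_emitted=3
After char 5 ('i'=34): chars_in_quartet=2 acc=0x5A2 bytes_emitted=3
After char 6 ('8'=60): chars_in_quartet=3 acc=0x168BC bytes_emitted=3
Padding '=': partial quartet acc=0x168BC -> emit 5A 2F; bytes_emitted=5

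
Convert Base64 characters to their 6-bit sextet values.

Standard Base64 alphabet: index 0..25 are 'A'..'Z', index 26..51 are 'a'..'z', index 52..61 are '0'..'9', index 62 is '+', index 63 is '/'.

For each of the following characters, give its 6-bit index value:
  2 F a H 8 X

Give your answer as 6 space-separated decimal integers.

Answer: 54 5 26 7 60 23

Derivation:
'2': 0..9 range, 52 + ord('2') − ord('0') = 54
'F': A..Z range, ord('F') − ord('A') = 5
'a': a..z range, 26 + ord('a') − ord('a') = 26
'H': A..Z range, ord('H') − ord('A') = 7
'8': 0..9 range, 52 + ord('8') − ord('0') = 60
'X': A..Z range, ord('X') − ord('A') = 23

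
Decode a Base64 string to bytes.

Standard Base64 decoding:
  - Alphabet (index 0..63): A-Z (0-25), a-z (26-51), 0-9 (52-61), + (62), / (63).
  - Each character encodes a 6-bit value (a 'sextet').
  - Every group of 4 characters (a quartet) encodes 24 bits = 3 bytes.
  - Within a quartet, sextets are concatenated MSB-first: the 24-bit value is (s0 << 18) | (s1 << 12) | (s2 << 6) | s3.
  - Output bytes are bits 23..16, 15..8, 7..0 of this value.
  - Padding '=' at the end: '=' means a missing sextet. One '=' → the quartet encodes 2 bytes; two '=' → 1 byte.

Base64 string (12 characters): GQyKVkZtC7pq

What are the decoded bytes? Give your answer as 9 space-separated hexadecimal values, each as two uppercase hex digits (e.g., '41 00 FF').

After char 0 ('G'=6): chars_in_quartet=1 acc=0x6 bytes_emitted=0
After char 1 ('Q'=16): chars_in_quartet=2 acc=0x190 bytes_emitted=0
After char 2 ('y'=50): chars_in_quartet=3 acc=0x6432 bytes_emitted=0
After char 3 ('K'=10): chars_in_quartet=4 acc=0x190C8A -> emit 19 0C 8A, reset; bytes_emitted=3
After char 4 ('V'=21): chars_in_quartet=1 acc=0x15 bytes_emitted=3
After char 5 ('k'=36): chars_in_quartet=2 acc=0x564 bytes_emitted=3
After char 6 ('Z'=25): chars_in_quartet=3 acc=0x15919 bytes_emitted=3
After char 7 ('t'=45): chars_in_quartet=4 acc=0x56466D -> emit 56 46 6D, reset; bytes_emitted=6
After char 8 ('C'=2): chars_in_quartet=1 acc=0x2 bytes_emitted=6
After char 9 ('7'=59): chars_in_quartet=2 acc=0xBB bytes_emitted=6
After char 10 ('p'=41): chars_in_quartet=3 acc=0x2EE9 bytes_emitted=6
After char 11 ('q'=42): chars_in_quartet=4 acc=0xBBA6A -> emit 0B BA 6A, reset; bytes_emitted=9

Answer: 19 0C 8A 56 46 6D 0B BA 6A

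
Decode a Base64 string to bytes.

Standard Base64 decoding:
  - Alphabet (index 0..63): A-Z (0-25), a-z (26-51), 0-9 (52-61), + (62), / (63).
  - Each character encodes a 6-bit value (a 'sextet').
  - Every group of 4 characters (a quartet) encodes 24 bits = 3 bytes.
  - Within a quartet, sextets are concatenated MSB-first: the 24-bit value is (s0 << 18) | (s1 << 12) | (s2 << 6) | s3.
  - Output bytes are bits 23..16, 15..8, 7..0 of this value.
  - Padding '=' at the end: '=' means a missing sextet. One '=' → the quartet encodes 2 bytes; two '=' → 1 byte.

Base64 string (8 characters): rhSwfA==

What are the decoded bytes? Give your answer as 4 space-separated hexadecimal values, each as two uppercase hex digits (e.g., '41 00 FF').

After char 0 ('r'=43): chars_in_quartet=1 acc=0x2B bytes_emitted=0
After char 1 ('h'=33): chars_in_quartet=2 acc=0xAE1 bytes_emitted=0
After char 2 ('S'=18): chars_in_quartet=3 acc=0x2B852 bytes_emitted=0
After char 3 ('w'=48): chars_in_quartet=4 acc=0xAE14B0 -> emit AE 14 B0, reset; bytes_emitted=3
After char 4 ('f'=31): chars_in_quartet=1 acc=0x1F bytes_emitted=3
After char 5 ('A'=0): chars_in_quartet=2 acc=0x7C0 bytes_emitted=3
Padding '==': partial quartet acc=0x7C0 -> emit 7C; bytes_emitted=4

Answer: AE 14 B0 7C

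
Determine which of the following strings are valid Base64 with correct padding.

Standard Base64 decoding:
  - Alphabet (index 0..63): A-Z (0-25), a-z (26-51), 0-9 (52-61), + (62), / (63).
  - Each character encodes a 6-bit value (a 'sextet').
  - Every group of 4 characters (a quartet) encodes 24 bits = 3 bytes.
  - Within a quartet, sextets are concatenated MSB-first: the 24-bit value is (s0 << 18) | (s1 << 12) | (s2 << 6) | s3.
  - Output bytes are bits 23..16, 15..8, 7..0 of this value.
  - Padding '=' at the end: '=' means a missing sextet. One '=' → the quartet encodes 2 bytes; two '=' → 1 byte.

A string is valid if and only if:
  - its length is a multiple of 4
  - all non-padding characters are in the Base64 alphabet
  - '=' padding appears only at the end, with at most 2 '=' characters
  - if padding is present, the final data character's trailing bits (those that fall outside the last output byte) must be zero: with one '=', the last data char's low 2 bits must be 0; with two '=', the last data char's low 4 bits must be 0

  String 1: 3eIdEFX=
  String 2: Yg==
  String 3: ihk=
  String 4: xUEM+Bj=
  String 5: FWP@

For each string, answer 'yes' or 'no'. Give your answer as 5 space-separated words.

String 1: '3eIdEFX=' → invalid (bad trailing bits)
String 2: 'Yg==' → valid
String 3: 'ihk=' → valid
String 4: 'xUEM+Bj=' → invalid (bad trailing bits)
String 5: 'FWP@' → invalid (bad char(s): ['@'])

Answer: no yes yes no no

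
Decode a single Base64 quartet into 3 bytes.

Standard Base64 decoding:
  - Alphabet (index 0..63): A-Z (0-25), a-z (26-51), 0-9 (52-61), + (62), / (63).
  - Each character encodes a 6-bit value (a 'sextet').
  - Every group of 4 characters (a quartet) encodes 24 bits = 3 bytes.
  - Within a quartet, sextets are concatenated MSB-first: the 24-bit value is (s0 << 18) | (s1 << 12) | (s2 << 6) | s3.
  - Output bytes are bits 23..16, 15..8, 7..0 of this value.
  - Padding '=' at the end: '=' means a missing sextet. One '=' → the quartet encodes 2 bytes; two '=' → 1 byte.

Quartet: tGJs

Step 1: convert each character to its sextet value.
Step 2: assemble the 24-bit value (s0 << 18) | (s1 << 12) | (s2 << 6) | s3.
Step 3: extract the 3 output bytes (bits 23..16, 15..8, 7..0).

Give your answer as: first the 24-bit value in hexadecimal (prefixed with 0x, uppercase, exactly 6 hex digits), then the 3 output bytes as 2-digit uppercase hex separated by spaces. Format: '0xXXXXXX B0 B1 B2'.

Sextets: t=45, G=6, J=9, s=44
24-bit: (45<<18) | (6<<12) | (9<<6) | 44
      = 0xB40000 | 0x006000 | 0x000240 | 0x00002C
      = 0xB4626C
Bytes: (v>>16)&0xFF=B4, (v>>8)&0xFF=62, v&0xFF=6C

Answer: 0xB4626C B4 62 6C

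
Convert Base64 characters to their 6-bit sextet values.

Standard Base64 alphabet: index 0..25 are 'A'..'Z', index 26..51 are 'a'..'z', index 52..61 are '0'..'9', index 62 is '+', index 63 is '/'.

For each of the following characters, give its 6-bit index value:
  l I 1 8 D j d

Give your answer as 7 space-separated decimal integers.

'l': a..z range, 26 + ord('l') − ord('a') = 37
'I': A..Z range, ord('I') − ord('A') = 8
'1': 0..9 range, 52 + ord('1') − ord('0') = 53
'8': 0..9 range, 52 + ord('8') − ord('0') = 60
'D': A..Z range, ord('D') − ord('A') = 3
'j': a..z range, 26 + ord('j') − ord('a') = 35
'd': a..z range, 26 + ord('d') − ord('a') = 29

Answer: 37 8 53 60 3 35 29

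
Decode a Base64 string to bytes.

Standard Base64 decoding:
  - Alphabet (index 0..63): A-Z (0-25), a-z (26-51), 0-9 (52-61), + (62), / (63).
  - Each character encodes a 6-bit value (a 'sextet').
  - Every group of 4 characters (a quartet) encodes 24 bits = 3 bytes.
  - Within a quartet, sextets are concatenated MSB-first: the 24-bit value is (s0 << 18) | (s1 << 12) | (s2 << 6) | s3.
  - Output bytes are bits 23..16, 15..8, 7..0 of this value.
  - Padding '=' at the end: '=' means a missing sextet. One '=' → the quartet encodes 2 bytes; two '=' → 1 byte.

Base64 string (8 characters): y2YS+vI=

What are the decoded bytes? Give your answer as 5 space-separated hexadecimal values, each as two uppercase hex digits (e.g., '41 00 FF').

After char 0 ('y'=50): chars_in_quartet=1 acc=0x32 bytes_emitted=0
After char 1 ('2'=54): chars_in_quartet=2 acc=0xCB6 bytes_emitted=0
After char 2 ('Y'=24): chars_in_quartet=3 acc=0x32D98 bytes_emitted=0
After char 3 ('S'=18): chars_in_quartet=4 acc=0xCB6612 -> emit CB 66 12, reset; bytes_emitted=3
After char 4 ('+'=62): chars_in_quartet=1 acc=0x3E bytes_emitted=3
After char 5 ('v'=47): chars_in_quartet=2 acc=0xFAF bytes_emitted=3
After char 6 ('I'=8): chars_in_quartet=3 acc=0x3EBC8 bytes_emitted=3
Padding '=': partial quartet acc=0x3EBC8 -> emit FA F2; bytes_emitted=5

Answer: CB 66 12 FA F2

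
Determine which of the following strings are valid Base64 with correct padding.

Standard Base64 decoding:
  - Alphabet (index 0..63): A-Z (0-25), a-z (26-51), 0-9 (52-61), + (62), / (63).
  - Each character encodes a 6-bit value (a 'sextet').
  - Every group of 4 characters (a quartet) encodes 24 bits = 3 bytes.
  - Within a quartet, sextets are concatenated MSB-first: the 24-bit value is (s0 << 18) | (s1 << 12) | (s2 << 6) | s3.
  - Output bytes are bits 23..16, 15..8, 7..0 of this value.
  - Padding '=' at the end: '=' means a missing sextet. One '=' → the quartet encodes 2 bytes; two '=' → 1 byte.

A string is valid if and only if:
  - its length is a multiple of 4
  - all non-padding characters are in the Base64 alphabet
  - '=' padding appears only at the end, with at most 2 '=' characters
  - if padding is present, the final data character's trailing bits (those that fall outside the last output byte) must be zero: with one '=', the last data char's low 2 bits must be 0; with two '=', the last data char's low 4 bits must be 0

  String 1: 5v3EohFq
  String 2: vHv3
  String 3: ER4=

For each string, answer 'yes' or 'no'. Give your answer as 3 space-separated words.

String 1: '5v3EohFq' → valid
String 2: 'vHv3' → valid
String 3: 'ER4=' → valid

Answer: yes yes yes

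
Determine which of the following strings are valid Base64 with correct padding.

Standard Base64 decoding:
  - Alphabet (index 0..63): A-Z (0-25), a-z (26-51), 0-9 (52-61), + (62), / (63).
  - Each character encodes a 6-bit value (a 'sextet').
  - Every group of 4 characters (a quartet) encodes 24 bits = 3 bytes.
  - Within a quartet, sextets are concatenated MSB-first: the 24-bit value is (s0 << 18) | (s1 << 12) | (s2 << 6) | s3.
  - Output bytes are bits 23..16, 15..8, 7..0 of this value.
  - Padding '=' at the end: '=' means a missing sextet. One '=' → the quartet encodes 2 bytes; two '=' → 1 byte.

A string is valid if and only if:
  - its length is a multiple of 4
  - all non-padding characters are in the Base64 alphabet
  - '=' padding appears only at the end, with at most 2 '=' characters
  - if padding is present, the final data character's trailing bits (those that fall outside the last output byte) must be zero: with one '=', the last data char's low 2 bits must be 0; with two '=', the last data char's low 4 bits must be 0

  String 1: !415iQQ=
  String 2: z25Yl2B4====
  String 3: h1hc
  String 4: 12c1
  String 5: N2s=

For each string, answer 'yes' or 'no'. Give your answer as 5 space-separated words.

String 1: '!415iQQ=' → invalid (bad char(s): ['!'])
String 2: 'z25Yl2B4====' → invalid (4 pad chars (max 2))
String 3: 'h1hc' → valid
String 4: '12c1' → valid
String 5: 'N2s=' → valid

Answer: no no yes yes yes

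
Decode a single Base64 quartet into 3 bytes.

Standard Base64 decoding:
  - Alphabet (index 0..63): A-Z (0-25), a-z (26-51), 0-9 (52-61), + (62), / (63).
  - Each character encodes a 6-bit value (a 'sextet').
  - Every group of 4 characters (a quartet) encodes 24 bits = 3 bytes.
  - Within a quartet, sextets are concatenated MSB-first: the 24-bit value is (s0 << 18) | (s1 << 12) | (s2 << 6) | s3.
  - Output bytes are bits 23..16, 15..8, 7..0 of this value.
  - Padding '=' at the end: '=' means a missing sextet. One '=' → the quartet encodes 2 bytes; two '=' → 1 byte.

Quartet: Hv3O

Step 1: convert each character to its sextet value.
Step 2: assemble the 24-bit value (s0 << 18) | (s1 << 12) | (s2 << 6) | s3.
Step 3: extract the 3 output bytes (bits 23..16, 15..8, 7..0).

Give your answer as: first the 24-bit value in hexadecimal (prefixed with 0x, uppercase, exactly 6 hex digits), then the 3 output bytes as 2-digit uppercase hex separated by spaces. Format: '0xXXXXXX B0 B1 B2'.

Answer: 0x1EFDCE 1E FD CE

Derivation:
Sextets: H=7, v=47, 3=55, O=14
24-bit: (7<<18) | (47<<12) | (55<<6) | 14
      = 0x1C0000 | 0x02F000 | 0x000DC0 | 0x00000E
      = 0x1EFDCE
Bytes: (v>>16)&0xFF=1E, (v>>8)&0xFF=FD, v&0xFF=CE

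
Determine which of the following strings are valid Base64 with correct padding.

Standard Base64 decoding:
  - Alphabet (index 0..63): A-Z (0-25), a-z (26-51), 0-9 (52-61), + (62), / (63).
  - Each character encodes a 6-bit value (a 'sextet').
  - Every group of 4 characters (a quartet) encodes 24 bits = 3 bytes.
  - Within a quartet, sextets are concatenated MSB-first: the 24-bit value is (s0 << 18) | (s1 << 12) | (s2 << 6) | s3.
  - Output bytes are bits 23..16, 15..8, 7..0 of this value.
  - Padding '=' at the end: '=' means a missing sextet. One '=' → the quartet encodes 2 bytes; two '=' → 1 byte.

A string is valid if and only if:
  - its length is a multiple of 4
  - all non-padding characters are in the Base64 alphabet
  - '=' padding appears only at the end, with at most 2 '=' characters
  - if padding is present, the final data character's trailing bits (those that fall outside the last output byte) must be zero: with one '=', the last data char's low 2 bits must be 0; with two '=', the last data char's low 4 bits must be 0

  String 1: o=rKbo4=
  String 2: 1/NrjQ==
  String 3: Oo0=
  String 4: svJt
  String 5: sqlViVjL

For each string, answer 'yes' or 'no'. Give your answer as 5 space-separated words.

Answer: no yes yes yes yes

Derivation:
String 1: 'o=rKbo4=' → invalid (bad char(s): ['=']; '=' in middle)
String 2: '1/NrjQ==' → valid
String 3: 'Oo0=' → valid
String 4: 'svJt' → valid
String 5: 'sqlViVjL' → valid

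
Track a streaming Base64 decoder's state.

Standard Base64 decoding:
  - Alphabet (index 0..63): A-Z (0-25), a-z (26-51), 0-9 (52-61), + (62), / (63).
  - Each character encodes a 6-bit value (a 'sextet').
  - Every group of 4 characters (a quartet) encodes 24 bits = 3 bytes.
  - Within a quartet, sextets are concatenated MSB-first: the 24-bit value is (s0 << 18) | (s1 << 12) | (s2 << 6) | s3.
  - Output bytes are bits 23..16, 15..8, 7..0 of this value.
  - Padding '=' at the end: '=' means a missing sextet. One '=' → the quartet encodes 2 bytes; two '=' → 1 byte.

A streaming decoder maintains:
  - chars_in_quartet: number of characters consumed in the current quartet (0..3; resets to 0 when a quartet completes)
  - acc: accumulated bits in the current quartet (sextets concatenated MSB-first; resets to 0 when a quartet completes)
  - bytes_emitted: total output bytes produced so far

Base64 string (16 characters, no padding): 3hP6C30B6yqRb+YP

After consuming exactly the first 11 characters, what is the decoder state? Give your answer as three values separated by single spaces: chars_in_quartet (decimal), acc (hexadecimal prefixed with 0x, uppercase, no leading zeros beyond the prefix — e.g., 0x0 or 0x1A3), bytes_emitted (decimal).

Answer: 3 0x3ACAA 6

Derivation:
After char 0 ('3'=55): chars_in_quartet=1 acc=0x37 bytes_emitted=0
After char 1 ('h'=33): chars_in_quartet=2 acc=0xDE1 bytes_emitted=0
After char 2 ('P'=15): chars_in_quartet=3 acc=0x3784F bytes_emitted=0
After char 3 ('6'=58): chars_in_quartet=4 acc=0xDE13FA -> emit DE 13 FA, reset; bytes_emitted=3
After char 4 ('C'=2): chars_in_quartet=1 acc=0x2 bytes_emitted=3
After char 5 ('3'=55): chars_in_quartet=2 acc=0xB7 bytes_emitted=3
After char 6 ('0'=52): chars_in_quartet=3 acc=0x2DF4 bytes_emitted=3
After char 7 ('B'=1): chars_in_quartet=4 acc=0xB7D01 -> emit 0B 7D 01, reset; bytes_emitted=6
After char 8 ('6'=58): chars_in_quartet=1 acc=0x3A bytes_emitted=6
After char 9 ('y'=50): chars_in_quartet=2 acc=0xEB2 bytes_emitted=6
After char 10 ('q'=42): chars_in_quartet=3 acc=0x3ACAA bytes_emitted=6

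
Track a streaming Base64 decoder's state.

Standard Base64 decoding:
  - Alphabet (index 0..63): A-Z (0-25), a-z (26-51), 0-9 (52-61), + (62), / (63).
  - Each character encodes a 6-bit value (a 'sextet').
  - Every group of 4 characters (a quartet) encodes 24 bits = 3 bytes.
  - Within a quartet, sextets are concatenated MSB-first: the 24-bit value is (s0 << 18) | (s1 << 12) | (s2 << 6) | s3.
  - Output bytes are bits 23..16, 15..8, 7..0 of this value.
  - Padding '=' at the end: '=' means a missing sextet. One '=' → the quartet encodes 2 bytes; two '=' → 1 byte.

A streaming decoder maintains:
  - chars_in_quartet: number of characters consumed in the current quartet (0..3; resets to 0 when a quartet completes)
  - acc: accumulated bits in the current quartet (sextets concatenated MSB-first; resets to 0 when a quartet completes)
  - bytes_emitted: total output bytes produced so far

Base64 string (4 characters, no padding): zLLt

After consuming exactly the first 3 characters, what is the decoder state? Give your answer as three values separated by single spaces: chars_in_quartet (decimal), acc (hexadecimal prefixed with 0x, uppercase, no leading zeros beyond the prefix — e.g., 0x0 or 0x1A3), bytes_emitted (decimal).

Answer: 3 0x332CB 0

Derivation:
After char 0 ('z'=51): chars_in_quartet=1 acc=0x33 bytes_emitted=0
After char 1 ('L'=11): chars_in_quartet=2 acc=0xCCB bytes_emitted=0
After char 2 ('L'=11): chars_in_quartet=3 acc=0x332CB bytes_emitted=0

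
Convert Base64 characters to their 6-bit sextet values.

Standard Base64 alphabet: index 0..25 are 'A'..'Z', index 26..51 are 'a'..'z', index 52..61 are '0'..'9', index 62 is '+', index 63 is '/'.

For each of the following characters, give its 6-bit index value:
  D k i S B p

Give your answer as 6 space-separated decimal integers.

'D': A..Z range, ord('D') − ord('A') = 3
'k': a..z range, 26 + ord('k') − ord('a') = 36
'i': a..z range, 26 + ord('i') − ord('a') = 34
'S': A..Z range, ord('S') − ord('A') = 18
'B': A..Z range, ord('B') − ord('A') = 1
'p': a..z range, 26 + ord('p') − ord('a') = 41

Answer: 3 36 34 18 1 41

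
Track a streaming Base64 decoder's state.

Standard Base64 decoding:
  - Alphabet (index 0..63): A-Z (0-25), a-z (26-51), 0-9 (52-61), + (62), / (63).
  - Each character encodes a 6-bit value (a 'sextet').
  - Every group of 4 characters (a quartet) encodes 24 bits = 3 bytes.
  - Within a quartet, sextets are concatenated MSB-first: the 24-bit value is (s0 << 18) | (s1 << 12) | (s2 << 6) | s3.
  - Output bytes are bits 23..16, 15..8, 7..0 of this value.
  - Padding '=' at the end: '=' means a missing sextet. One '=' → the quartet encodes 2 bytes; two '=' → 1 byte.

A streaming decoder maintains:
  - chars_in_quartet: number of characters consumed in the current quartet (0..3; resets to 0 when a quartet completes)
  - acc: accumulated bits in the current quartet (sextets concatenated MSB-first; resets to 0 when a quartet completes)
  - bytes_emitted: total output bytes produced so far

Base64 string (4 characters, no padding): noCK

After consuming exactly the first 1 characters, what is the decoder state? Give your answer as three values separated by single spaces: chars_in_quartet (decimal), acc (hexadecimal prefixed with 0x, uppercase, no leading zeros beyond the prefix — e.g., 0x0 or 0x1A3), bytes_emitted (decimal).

After char 0 ('n'=39): chars_in_quartet=1 acc=0x27 bytes_emitted=0

Answer: 1 0x27 0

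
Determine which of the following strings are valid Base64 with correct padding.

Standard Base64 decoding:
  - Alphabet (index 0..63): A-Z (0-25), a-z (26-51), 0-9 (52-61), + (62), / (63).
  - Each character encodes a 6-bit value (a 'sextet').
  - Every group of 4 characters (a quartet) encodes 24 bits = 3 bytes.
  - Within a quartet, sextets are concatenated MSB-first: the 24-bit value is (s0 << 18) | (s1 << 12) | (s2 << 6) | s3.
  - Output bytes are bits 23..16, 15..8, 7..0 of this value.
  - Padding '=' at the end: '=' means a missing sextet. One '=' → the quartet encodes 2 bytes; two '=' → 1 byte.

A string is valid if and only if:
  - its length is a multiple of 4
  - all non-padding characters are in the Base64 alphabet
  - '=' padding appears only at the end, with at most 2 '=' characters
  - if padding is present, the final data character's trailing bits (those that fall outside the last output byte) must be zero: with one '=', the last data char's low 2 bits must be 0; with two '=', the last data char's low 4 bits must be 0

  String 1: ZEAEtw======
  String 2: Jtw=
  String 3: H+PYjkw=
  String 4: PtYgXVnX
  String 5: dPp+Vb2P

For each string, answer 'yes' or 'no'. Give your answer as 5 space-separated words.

Answer: no yes yes yes yes

Derivation:
String 1: 'ZEAEtw======' → invalid (6 pad chars (max 2))
String 2: 'Jtw=' → valid
String 3: 'H+PYjkw=' → valid
String 4: 'PtYgXVnX' → valid
String 5: 'dPp+Vb2P' → valid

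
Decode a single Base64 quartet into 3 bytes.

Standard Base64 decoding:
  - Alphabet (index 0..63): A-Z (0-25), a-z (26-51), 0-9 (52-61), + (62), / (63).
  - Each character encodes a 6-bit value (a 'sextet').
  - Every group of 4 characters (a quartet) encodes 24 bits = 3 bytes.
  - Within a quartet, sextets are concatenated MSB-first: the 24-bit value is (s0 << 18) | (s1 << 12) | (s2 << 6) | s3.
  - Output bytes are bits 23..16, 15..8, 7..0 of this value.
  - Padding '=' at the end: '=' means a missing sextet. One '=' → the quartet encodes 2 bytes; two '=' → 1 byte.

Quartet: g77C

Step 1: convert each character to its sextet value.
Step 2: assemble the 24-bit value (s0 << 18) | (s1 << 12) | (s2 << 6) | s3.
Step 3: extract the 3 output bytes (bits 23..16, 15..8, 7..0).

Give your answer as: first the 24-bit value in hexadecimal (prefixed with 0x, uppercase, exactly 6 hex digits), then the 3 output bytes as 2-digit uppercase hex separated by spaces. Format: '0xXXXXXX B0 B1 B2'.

Sextets: g=32, 7=59, 7=59, C=2
24-bit: (32<<18) | (59<<12) | (59<<6) | 2
      = 0x800000 | 0x03B000 | 0x000EC0 | 0x000002
      = 0x83BEC2
Bytes: (v>>16)&0xFF=83, (v>>8)&0xFF=BE, v&0xFF=C2

Answer: 0x83BEC2 83 BE C2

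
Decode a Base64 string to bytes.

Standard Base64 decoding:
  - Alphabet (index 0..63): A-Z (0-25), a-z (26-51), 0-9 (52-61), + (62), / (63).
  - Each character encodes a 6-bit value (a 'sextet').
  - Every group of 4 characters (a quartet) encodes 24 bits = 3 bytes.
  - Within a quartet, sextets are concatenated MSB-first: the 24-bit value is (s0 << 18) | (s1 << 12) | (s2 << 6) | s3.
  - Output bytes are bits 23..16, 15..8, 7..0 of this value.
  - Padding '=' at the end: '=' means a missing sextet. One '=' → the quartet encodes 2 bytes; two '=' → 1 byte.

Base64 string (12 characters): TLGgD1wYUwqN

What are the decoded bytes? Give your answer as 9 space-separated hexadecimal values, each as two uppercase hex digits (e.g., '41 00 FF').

Answer: 4C B1 A0 0F 5C 18 53 0A 8D

Derivation:
After char 0 ('T'=19): chars_in_quartet=1 acc=0x13 bytes_emitted=0
After char 1 ('L'=11): chars_in_quartet=2 acc=0x4CB bytes_emitted=0
After char 2 ('G'=6): chars_in_quartet=3 acc=0x132C6 bytes_emitted=0
After char 3 ('g'=32): chars_in_quartet=4 acc=0x4CB1A0 -> emit 4C B1 A0, reset; bytes_emitted=3
After char 4 ('D'=3): chars_in_quartet=1 acc=0x3 bytes_emitted=3
After char 5 ('1'=53): chars_in_quartet=2 acc=0xF5 bytes_emitted=3
After char 6 ('w'=48): chars_in_quartet=3 acc=0x3D70 bytes_emitted=3
After char 7 ('Y'=24): chars_in_quartet=4 acc=0xF5C18 -> emit 0F 5C 18, reset; bytes_emitted=6
After char 8 ('U'=20): chars_in_quartet=1 acc=0x14 bytes_emitted=6
After char 9 ('w'=48): chars_in_quartet=2 acc=0x530 bytes_emitted=6
After char 10 ('q'=42): chars_in_quartet=3 acc=0x14C2A bytes_emitted=6
After char 11 ('N'=13): chars_in_quartet=4 acc=0x530A8D -> emit 53 0A 8D, reset; bytes_emitted=9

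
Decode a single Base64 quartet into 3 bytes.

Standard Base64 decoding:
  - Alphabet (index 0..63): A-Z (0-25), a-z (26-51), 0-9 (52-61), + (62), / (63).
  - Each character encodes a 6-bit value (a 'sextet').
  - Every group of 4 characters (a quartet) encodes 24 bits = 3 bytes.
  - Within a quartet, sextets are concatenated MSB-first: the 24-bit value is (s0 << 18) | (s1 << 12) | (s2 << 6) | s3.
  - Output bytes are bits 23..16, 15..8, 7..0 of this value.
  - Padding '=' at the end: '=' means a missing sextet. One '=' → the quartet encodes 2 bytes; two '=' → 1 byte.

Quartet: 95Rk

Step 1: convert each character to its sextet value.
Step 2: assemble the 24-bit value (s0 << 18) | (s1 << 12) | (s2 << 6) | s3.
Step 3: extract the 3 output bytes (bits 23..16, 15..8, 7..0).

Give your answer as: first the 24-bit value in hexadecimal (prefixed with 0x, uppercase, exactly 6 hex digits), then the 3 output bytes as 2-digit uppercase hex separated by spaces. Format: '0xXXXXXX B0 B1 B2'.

Answer: 0xF79464 F7 94 64

Derivation:
Sextets: 9=61, 5=57, R=17, k=36
24-bit: (61<<18) | (57<<12) | (17<<6) | 36
      = 0xF40000 | 0x039000 | 0x000440 | 0x000024
      = 0xF79464
Bytes: (v>>16)&0xFF=F7, (v>>8)&0xFF=94, v&0xFF=64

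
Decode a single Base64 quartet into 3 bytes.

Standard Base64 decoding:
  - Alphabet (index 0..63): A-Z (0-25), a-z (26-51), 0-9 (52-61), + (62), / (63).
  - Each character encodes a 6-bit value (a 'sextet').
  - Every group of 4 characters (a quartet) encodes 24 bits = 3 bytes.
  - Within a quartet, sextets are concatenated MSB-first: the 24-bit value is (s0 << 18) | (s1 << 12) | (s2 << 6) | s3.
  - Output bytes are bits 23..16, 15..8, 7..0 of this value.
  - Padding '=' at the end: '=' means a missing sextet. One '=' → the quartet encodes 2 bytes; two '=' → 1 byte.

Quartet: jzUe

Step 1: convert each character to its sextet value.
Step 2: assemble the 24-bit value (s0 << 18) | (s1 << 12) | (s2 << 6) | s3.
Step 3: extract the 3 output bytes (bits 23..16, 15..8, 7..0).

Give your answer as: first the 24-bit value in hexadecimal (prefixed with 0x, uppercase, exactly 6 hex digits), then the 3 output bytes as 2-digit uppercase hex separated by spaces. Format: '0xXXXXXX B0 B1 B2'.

Sextets: j=35, z=51, U=20, e=30
24-bit: (35<<18) | (51<<12) | (20<<6) | 30
      = 0x8C0000 | 0x033000 | 0x000500 | 0x00001E
      = 0x8F351E
Bytes: (v>>16)&0xFF=8F, (v>>8)&0xFF=35, v&0xFF=1E

Answer: 0x8F351E 8F 35 1E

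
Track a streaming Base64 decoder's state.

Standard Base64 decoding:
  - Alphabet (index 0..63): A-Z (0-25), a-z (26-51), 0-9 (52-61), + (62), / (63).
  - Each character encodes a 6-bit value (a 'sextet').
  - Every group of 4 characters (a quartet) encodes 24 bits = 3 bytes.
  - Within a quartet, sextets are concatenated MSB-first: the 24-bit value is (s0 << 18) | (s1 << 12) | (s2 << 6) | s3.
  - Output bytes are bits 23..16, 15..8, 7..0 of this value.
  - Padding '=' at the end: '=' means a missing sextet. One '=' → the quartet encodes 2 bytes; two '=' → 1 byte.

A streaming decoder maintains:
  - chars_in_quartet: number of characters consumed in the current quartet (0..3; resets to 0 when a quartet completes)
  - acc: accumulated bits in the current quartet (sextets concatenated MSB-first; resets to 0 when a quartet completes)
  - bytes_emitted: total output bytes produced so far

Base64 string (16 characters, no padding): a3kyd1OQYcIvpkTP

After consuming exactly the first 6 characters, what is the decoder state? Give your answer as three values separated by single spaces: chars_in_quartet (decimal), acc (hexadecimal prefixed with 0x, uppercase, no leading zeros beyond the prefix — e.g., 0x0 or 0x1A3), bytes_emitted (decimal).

After char 0 ('a'=26): chars_in_quartet=1 acc=0x1A bytes_emitted=0
After char 1 ('3'=55): chars_in_quartet=2 acc=0x6B7 bytes_emitted=0
After char 2 ('k'=36): chars_in_quartet=3 acc=0x1ADE4 bytes_emitted=0
After char 3 ('y'=50): chars_in_quartet=4 acc=0x6B7932 -> emit 6B 79 32, reset; bytes_emitted=3
After char 4 ('d'=29): chars_in_quartet=1 acc=0x1D bytes_emitted=3
After char 5 ('1'=53): chars_in_quartet=2 acc=0x775 bytes_emitted=3

Answer: 2 0x775 3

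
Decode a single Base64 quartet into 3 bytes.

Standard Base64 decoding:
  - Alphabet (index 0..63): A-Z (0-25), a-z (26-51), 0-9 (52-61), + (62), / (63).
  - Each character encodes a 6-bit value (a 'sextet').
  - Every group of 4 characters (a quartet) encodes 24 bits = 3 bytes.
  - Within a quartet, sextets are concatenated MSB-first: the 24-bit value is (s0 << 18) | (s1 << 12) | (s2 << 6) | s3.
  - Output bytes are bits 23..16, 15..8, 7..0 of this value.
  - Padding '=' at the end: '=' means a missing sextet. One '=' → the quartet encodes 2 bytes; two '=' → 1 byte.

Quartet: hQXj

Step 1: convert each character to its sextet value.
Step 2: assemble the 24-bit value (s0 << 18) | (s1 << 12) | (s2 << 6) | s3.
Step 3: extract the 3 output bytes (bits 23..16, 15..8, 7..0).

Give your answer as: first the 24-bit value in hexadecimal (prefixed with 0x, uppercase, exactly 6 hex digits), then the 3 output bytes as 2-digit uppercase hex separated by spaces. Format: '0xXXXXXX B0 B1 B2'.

Answer: 0x8505E3 85 05 E3

Derivation:
Sextets: h=33, Q=16, X=23, j=35
24-bit: (33<<18) | (16<<12) | (23<<6) | 35
      = 0x840000 | 0x010000 | 0x0005C0 | 0x000023
      = 0x8505E3
Bytes: (v>>16)&0xFF=85, (v>>8)&0xFF=05, v&0xFF=E3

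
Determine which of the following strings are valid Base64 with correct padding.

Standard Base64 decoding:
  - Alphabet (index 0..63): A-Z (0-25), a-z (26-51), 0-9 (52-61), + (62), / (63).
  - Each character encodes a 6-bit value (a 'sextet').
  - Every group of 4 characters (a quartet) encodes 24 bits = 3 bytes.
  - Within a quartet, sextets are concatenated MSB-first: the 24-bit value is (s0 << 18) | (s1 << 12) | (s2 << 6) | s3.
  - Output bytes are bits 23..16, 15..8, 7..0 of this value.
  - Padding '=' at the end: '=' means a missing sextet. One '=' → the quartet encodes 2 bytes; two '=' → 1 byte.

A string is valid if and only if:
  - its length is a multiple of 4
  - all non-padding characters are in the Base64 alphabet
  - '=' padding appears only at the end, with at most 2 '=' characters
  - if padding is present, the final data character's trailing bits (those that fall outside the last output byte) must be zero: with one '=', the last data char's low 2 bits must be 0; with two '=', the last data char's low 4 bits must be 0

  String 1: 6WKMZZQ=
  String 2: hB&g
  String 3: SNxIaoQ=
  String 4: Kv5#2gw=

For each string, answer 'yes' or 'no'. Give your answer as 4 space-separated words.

Answer: yes no yes no

Derivation:
String 1: '6WKMZZQ=' → valid
String 2: 'hB&g' → invalid (bad char(s): ['&'])
String 3: 'SNxIaoQ=' → valid
String 4: 'Kv5#2gw=' → invalid (bad char(s): ['#'])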